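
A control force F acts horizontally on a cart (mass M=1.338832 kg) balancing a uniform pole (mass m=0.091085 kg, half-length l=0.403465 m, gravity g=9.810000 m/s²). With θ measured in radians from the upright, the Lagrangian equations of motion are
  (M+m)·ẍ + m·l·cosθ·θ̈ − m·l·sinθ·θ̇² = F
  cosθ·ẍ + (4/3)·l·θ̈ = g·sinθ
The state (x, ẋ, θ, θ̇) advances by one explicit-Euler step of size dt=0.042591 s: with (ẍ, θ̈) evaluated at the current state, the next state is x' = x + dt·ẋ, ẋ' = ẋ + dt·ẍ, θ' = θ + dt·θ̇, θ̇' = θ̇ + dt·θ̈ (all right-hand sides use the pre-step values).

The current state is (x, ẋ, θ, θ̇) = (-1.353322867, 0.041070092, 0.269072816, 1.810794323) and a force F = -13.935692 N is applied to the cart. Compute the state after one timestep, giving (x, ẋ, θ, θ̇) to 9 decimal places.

(-1.351573651, -0.397653435, 0.346196357, 2.803462206)

sinθ=0.265837729, cosθ=0.964017791
temp = (F + m·l·θ̇²·sinθ)/(M+m) = (-13.935692 + 0.032033736)/1.429917 = -9.723402312
θ̈ = (g·sinθ − cosθ·temp)/(l·(4/3 − m·cos²θ/(M+m))) = 23.306986999
ẍ = temp − m·l·θ̈·cosθ/(M+m) = -10.300850579
Euler: x'=-1.353322867+0.042591·0.041070092=-1.351573651, ẋ'=0.041070092+0.042591·-10.300850579=-0.397653435
       θ'=0.269072816+0.042591·1.810794323=0.346196357, θ̇'=1.810794323+0.042591·23.306986999=2.803462206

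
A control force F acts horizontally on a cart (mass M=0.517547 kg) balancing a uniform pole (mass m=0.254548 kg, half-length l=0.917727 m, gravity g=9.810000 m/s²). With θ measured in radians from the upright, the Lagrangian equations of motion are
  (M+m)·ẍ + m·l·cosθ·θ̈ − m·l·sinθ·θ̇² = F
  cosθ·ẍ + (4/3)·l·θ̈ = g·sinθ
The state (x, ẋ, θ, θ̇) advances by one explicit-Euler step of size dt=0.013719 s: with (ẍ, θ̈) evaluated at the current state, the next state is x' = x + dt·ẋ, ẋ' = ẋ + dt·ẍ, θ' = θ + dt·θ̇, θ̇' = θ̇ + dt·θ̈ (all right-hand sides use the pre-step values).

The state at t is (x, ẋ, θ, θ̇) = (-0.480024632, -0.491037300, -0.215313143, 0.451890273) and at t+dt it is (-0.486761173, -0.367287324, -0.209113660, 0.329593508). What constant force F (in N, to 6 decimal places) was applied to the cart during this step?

ẍ = (ẋ'−ẋ)/dt = (-0.367287324−-0.491037300)/0.013719 = 9.020335
θ̈ = (θ̇'−θ̇)/dt = (0.329593508−0.451890273)/0.013719 = -8.914408
sinθ=-0.213653, cosθ=0.976910
F = (M+m)·ẍ + m·l·cosθ·θ̈ − m·l·sinθ·θ̇² = 6.964556 + -2.034371 − -0.010192 = 4.940377

F = 4.940377 N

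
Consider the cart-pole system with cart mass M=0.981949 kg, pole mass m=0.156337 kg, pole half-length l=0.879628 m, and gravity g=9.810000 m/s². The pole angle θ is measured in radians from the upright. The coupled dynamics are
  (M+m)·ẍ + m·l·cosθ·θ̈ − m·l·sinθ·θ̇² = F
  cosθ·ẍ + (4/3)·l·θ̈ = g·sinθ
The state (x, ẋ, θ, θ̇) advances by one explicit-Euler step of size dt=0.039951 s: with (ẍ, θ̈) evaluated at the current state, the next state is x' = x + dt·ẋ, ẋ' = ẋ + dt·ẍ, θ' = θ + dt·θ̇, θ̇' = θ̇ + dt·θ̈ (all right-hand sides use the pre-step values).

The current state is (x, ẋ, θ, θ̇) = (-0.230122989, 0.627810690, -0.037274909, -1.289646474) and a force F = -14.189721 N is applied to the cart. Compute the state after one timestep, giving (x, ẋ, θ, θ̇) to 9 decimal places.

(-0.205041324, 0.074026023, -0.088797575, -0.830252317)

sinθ=-0.037266278, cosθ=0.999305371
temp = (F + m·l·θ̇²·sinθ)/(M+m) = (-14.189721 + -0.008523504)/1.138286 = -12.473354240
θ̈ = (g·sinθ − cosθ·temp)/(l·(4/3 − m·cos²θ/(M+m))) = 11.498940133
ẍ = temp − m·l·θ̈·cosθ/(M+m) = -13.861597134
Euler: x'=-0.230122989+0.039951·0.627810690=-0.205041324, ẋ'=0.627810690+0.039951·-13.861597134=0.074026023
       θ'=-0.037274909+0.039951·-1.289646474=-0.088797575, θ̇'=-1.289646474+0.039951·11.498940133=-0.830252317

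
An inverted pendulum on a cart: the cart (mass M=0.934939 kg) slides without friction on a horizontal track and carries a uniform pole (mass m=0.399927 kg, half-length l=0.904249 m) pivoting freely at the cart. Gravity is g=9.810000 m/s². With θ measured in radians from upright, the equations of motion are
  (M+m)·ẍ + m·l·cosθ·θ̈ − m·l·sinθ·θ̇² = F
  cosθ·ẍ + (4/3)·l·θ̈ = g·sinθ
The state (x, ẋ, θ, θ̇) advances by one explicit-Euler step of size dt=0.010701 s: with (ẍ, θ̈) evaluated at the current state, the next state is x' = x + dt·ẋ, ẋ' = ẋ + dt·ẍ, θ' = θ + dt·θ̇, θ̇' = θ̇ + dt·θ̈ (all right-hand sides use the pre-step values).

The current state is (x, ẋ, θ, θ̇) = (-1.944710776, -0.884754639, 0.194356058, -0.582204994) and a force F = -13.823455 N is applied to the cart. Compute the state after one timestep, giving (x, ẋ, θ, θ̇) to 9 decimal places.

sinθ=0.193134757, cosθ=0.981172241
temp = (F + m·l·θ̇²·sinθ)/(M+m) = (-13.823455 + 0.023674513)/1.334866 = -10.337951890
θ̈ = (g·sinθ − cosθ·temp)/(l·(4/3 − m·cos²θ/(M+m))) = 12.740514594
ẍ = temp − m·l·θ̈·cosθ/(M+m) = -13.724547284
Euler: x'=-1.944710776+0.010701·-0.884754639=-1.954178535, ẋ'=-0.884754639+0.010701·-13.724547284=-1.031621019
       θ'=0.194356058+0.010701·-0.582204994=0.188125882, θ̇'=-0.582204994+0.010701·12.740514594=-0.445868747

(-1.954178535, -1.031621019, 0.188125882, -0.445868747)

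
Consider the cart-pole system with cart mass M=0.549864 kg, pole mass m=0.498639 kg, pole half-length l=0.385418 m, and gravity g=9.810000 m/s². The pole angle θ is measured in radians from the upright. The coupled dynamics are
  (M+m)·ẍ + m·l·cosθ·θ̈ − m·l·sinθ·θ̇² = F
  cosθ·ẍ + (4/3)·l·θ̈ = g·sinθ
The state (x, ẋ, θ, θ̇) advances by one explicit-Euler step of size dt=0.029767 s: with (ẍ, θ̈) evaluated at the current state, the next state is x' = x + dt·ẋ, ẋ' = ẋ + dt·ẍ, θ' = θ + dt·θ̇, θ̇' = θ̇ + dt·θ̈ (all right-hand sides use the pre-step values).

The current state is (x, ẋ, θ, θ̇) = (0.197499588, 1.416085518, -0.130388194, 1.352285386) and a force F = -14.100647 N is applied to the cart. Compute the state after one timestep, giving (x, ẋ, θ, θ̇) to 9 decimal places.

(0.239652206, 0.818276716, -0.090134715, 2.431828015)

sinθ=-0.130019051, cosθ=0.991511496
temp = (F + m·l·θ̇²·sinθ)/(M+m) = (-14.100647 + -0.045694290)/1.048503 = -13.491941645
θ̈ = (g·sinθ − cosθ·temp)/(l·(4/3 − m·cos²θ/(M+m))) = 36.266423511
ẍ = temp − m·l·θ̈·cosθ/(M+m) = -20.082937548
Euler: x'=0.197499588+0.029767·1.416085518=0.239652206, ẋ'=1.416085518+0.029767·-20.082937548=0.818276716
       θ'=-0.130388194+0.029767·1.352285386=-0.090134715, θ̇'=1.352285386+0.029767·36.266423511=2.431828015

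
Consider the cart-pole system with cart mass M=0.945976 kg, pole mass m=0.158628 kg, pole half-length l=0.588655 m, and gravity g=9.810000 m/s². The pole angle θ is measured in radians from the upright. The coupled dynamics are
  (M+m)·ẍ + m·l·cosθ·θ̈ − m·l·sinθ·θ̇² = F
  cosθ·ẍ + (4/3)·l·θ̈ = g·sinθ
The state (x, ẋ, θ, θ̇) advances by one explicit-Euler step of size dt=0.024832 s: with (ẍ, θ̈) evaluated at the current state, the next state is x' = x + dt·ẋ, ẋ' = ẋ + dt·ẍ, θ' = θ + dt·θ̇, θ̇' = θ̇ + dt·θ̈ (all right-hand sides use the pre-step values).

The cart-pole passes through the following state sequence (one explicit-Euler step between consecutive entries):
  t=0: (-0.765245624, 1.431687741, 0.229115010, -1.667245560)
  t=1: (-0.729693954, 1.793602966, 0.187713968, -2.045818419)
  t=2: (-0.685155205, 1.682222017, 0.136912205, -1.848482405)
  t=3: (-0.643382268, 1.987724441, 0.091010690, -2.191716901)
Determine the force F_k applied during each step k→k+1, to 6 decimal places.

F_0 = 14.653788 N
F_1 = -4.298482 N
F_2 = 12.267538 N

step 0→1:
  ẍ = (ẋ'−ẋ)/dt = (1.793602966−1.431687741)/0.024832 = 14.574550
  θ̈ = (θ̇'−θ̇)/dt = (-2.045818419−-1.667245560)/0.024832 = -15.245363
  sinθ=0.227116, cosθ=0.973868
  F = (M+m)·ẍ + m·l·cosθ·θ̈ − m·l·sinθ·θ̇² = 16.099106 + -1.386368 − 0.058950 = 14.653788
step 1→2:
  ẍ = (ẋ'−ẋ)/dt = (1.682222017−1.793602966)/0.024832 = -4.485380
  θ̈ = (θ̇'−θ̇)/dt = (-1.848482405−-2.045818419)/0.024832 = 7.946843
  sinθ=0.186614, cosθ=0.982433
  F = (M+m)·ẍ + m·l·cosθ·θ̈ − m·l·sinθ·θ̇² = -4.954568 + 0.729018 − 0.072932 = -4.298482
step 2→3:
  ẍ = (ẋ'−ẋ)/dt = (1.987724441−1.682222017)/0.024832 = 12.302772
  θ̈ = (θ̇'−θ̇)/dt = (-2.191716901−-1.848482405)/0.024832 = -13.822265
  sinθ=0.136485, cosθ=0.990642
  F = (M+m)·ẍ + m·l·cosθ·θ̈ − m·l·sinθ·θ̇² = 13.589691 + -1.278606 − 0.043547 = 12.267538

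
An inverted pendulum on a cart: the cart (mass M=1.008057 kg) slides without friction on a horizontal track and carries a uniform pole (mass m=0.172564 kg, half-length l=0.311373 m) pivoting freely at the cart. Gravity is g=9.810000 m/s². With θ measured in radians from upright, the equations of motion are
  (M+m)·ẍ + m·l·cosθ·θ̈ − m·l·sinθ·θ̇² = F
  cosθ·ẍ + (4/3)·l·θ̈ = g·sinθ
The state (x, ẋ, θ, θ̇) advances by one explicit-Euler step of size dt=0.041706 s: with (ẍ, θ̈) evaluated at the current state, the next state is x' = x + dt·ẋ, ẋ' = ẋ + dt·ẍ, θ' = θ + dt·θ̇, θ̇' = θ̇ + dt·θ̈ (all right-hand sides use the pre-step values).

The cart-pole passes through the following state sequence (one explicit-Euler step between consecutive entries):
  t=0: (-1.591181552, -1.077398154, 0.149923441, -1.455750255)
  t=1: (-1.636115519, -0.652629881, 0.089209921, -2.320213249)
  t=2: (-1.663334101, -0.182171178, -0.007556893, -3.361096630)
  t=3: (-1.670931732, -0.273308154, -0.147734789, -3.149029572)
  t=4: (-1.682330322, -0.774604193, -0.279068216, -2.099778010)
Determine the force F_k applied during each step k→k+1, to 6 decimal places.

step 0→1:
  ẍ = (ẋ'−ẋ)/dt = (-0.652629881−-1.077398154)/0.041706 = 10.184824
  θ̈ = (θ̇'−θ̇)/dt = (-2.320213249−-1.455750255)/0.041706 = -20.727545
  sinθ=0.149362, cosθ=0.988783
  F = (M+m)·ẍ + m·l·cosθ·θ̈ − m·l·sinθ·θ̇² = 12.024417 + -1.101234 − 0.017008 = 10.906175
step 1→2:
  ẍ = (ẋ'−ẋ)/dt = (-0.182171178−-0.652629881)/0.041706 = 11.280360
  θ̈ = (θ̇'−θ̇)/dt = (-3.361096630−-2.320213249)/0.041706 = -24.957641
  sinθ=0.089092, cosθ=0.996023
  F = (M+m)·ẍ + m·l·cosθ·θ̈ − m·l·sinθ·θ̇² = 13.317830 + -1.335686 − 0.025771 = 11.956374
step 2→3:
  ẍ = (ẋ'−ẋ)/dt = (-0.273308154−-0.182171178)/0.041706 = -2.185225
  θ̈ = (θ̇'−θ̇)/dt = (-3.149029572−-3.361096630)/0.041706 = 5.084809
  sinθ=-0.007557, cosθ=0.999971
  F = (M+m)·ẍ + m·l·cosθ·θ̈ − m·l·sinθ·θ̇² = -2.579922 + 0.273208 − -0.004587 = -2.302127
step 3→4:
  ẍ = (ẋ'−ẋ)/dt = (-0.774604193−-0.273308154)/0.041706 = -12.019758
  θ̈ = (θ̇'−θ̇)/dt = (-2.099778010−-3.149029572)/0.041706 = 25.158288
  sinθ=-0.147198, cosθ=0.989107
  F = (M+m)·ẍ + m·l·cosθ·θ̈ − m·l·sinθ·θ̇² = -14.190779 + 1.337074 − -0.078431 = -12.775274

F_0 = 10.906175 N
F_1 = 11.956374 N
F_2 = -2.302127 N
F_3 = -12.775274 N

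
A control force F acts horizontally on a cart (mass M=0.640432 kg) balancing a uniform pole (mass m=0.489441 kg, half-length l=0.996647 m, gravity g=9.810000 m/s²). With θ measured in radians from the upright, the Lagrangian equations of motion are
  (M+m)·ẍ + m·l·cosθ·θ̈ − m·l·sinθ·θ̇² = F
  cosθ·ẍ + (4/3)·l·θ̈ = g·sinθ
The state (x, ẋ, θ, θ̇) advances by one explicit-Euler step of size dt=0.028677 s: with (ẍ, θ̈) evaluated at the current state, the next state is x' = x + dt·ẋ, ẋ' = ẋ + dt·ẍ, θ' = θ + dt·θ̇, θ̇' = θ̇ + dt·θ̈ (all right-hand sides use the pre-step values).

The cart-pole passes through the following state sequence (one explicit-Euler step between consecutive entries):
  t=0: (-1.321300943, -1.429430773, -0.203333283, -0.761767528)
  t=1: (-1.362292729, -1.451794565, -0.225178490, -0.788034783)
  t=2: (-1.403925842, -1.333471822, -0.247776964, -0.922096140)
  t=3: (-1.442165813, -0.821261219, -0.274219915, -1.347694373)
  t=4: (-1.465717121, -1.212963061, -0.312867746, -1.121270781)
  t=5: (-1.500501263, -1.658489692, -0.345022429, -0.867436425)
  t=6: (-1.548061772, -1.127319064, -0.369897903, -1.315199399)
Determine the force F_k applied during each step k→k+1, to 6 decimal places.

F_0 = -1.261577 N
F_1 = 2.506717 N
F_2 = 13.264409 N
F_3 = -11.485528 N
F_4 = -13.256822 N
F_5 = 13.884593 N

step 0→1:
  ẍ = (ẋ'−ẋ)/dt = (-1.451794565−-1.429430773)/0.028677 = -0.779851
  θ̈ = (θ̇'−θ̇)/dt = (-0.788034783−-0.761767528)/0.028677 = -0.915969
  sinθ=-0.201935, cosθ=0.979399
  F = (M+m)·ẍ + m·l·cosθ·θ̈ − m·l·sinθ·θ̇² = -0.881133 + -0.437605 − -0.057161 = -1.261577
step 1→2:
  ẍ = (ẋ'−ẋ)/dt = (-1.333471822−-1.451794565)/0.028677 = 4.126050
  θ̈ = (θ̇'−θ̇)/dt = (-0.922096140−-0.788034783)/0.028677 = -4.674874
  sinθ=-0.223280, cosθ=0.974754
  F = (M+m)·ẍ + m·l·cosθ·θ̈ − m·l·sinθ·θ̇² = 4.661913 + -2.222833 − -0.067637 = 2.506717
step 2→3:
  ẍ = (ẋ'−ẋ)/dt = (-0.821261219−-1.333471822)/0.028677 = 17.861373
  θ̈ = (θ̇'−θ̇)/dt = (-1.347694373−-0.922096140)/0.028677 = -14.841100
  sinθ=-0.245249, cosθ=0.969460
  F = (M+m)·ẍ + m·l·cosθ·θ̈ − m·l·sinθ·θ̇² = 20.181083 + -7.018393 − -0.101719 = 13.264409
step 3→4:
  ẍ = (ẋ'−ẋ)/dt = (-1.212963061−-0.821261219)/0.028677 = -13.659094
  θ̈ = (θ̇'−θ̇)/dt = (-1.121270781−-1.347694373)/0.028677 = 7.895651
  sinθ=-0.270796, cosθ=0.962637
  F = (M+m)·ẍ + m·l·cosθ·θ̈ − m·l·sinθ·θ̇² = -15.433042 + 3.707593 − -0.239920 = -11.485528
step 4→5:
  ẍ = (ẋ'−ẋ)/dt = (-1.658489692−-1.212963061)/0.028677 = -15.536026
  θ̈ = (θ̇'−θ̇)/dt = (-0.867436425−-1.121270781)/0.028677 = 8.851496
  sinθ=-0.307788, cosθ=0.951455
  F = (M+m)·ẍ + m·l·cosθ·θ̈ − m·l·sinθ·θ̇² = -17.553737 + 4.108153 − -0.188762 = -13.256822
step 5→6:
  ẍ = (ẋ'−ẋ)/dt = (-1.127319064−-1.658489692)/0.028677 = 18.522531
  θ̈ = (θ̇'−θ̇)/dt = (-1.315199399−-0.867436425)/0.028677 = -15.614010
  sinθ=-0.338218, cosθ=0.941068
  F = (M+m)·ẍ + m·l·cosθ·θ̈ − m·l·sinθ·θ̇² = 20.928108 + -7.167655 − -0.124140 = 13.884593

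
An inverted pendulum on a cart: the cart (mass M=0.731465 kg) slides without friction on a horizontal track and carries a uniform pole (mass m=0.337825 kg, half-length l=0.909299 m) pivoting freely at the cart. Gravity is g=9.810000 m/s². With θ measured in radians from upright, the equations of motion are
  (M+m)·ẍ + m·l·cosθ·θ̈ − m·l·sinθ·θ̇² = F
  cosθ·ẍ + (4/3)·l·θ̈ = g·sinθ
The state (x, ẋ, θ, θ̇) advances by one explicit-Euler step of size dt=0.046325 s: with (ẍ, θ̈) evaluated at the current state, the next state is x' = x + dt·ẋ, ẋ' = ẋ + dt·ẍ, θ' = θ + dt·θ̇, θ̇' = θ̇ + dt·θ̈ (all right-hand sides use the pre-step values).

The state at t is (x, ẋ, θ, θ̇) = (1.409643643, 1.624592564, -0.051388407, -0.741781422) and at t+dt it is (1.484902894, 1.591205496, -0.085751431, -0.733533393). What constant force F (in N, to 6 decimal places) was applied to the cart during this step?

F = -0.707349 N

ẍ = (ẋ'−ẋ)/dt = (1.591205496−1.624592564)/0.046325 = -0.720714
θ̈ = (θ̇'−θ̇)/dt = (-0.733533393−-0.741781422)/0.046325 = 0.178047
sinθ=-0.051366, cosθ=0.998680
F = (M+m)·ẍ + m·l·cosθ·θ̈ − m·l·sinθ·θ̇² = -0.770652 + 0.054621 − -0.008682 = -0.707349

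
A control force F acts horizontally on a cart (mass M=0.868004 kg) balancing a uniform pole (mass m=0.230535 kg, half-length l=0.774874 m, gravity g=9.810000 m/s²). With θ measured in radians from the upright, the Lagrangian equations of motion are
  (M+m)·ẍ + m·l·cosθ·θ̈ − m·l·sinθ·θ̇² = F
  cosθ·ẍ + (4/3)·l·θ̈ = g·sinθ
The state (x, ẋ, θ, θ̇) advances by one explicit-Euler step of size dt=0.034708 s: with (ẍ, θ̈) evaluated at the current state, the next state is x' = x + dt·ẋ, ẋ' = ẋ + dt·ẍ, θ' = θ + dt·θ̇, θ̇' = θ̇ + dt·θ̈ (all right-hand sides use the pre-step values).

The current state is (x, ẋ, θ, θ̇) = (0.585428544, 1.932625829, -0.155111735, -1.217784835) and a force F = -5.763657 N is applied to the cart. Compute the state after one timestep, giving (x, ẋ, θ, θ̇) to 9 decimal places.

sinθ=-0.154490494, cosθ=0.987994275
temp = (F + m·l·θ̇²·sinθ)/(M+m) = (-5.763657 + -0.040927088)/1.098539 = -5.283912622
θ̈ = (g·sinθ − cosθ·temp)/(l·(4/3 − m·cos²θ/(M+m))) = 4.236936826
ẍ = temp − m·l·θ̈·cosθ/(M+m) = -5.964617551
Euler: x'=0.585428544+0.034708·1.932625829=0.652506121, ẋ'=1.932625829+0.034708·-5.964617551=1.725605883
       θ'=-0.155111735+0.034708·-1.217784835=-0.197378611, θ̇'=-1.217784835+0.034708·4.236936826=-1.070729232

(0.652506121, 1.725605883, -0.197378611, -1.070729232)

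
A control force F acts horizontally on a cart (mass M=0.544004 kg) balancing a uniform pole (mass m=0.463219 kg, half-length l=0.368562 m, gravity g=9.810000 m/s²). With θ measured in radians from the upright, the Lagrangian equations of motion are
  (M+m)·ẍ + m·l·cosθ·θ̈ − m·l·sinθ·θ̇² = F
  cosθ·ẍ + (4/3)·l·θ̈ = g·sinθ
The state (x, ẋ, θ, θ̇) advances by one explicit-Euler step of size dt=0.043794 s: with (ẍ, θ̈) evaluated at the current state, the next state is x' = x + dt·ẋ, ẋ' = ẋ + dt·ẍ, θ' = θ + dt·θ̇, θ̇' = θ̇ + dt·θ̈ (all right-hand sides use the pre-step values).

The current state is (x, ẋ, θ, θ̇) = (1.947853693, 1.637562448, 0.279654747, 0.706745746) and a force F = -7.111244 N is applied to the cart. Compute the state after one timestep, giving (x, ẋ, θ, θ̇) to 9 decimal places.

sinθ=0.276023825, cosθ=0.961150794
temp = (F + m·l·θ̇²·sinθ)/(M+m) = (-7.111244 + 0.023538018)/1.007223 = -7.036878608
θ̈ = (g·sinθ − cosθ·temp)/(l·(4/3 − m·cos²θ/(M+m))) = 28.286920527
ẍ = temp − m·l·θ̈·cosθ/(M+m) = -11.645260754
Euler: x'=1.947853693+0.043794·1.637562448=2.019569103, ẋ'=1.637562448+0.043794·-11.645260754=1.127569899
       θ'=0.279654747+0.043794·0.706745746=0.310605970, θ̇'=0.706745746+0.043794·28.286920527=1.945543144

(2.019569103, 1.127569899, 0.310605970, 1.945543144)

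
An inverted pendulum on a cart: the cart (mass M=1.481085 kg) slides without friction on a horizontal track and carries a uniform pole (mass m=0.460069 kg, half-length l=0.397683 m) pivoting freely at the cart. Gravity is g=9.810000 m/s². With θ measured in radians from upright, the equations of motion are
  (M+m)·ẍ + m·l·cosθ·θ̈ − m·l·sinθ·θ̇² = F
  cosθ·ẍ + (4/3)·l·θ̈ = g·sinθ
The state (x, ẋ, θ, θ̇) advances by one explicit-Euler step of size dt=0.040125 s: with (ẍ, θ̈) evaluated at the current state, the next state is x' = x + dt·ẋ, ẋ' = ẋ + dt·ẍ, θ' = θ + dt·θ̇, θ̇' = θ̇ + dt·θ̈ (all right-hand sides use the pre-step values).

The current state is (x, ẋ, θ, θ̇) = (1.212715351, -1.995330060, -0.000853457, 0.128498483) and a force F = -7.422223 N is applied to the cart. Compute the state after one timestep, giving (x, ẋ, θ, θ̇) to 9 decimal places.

sinθ=-0.000853457, cosθ=0.999999636
temp = (F + m·l·θ̇²·sinθ)/(M+m) = (-7.422223 + -0.000002578)/1.941154 = -3.823615014
θ̈ = (g·sinθ − cosθ·temp)/(l·(4/3 − m·cos²θ/(M+m))) = 8.750753500
ẍ = temp − m·l·θ̈·cosθ/(M+m) = -4.648408644
Euler: x'=1.212715351+0.040125·-1.995330060=1.132652732, ẋ'=-1.995330060+0.040125·-4.648408644=-2.181847457
       θ'=-0.000853457+0.040125·0.128498483=0.004302545, θ̇'=0.128498483+0.040125·8.750753500=0.479622467

(1.132652732, -2.181847457, 0.004302545, 0.479622467)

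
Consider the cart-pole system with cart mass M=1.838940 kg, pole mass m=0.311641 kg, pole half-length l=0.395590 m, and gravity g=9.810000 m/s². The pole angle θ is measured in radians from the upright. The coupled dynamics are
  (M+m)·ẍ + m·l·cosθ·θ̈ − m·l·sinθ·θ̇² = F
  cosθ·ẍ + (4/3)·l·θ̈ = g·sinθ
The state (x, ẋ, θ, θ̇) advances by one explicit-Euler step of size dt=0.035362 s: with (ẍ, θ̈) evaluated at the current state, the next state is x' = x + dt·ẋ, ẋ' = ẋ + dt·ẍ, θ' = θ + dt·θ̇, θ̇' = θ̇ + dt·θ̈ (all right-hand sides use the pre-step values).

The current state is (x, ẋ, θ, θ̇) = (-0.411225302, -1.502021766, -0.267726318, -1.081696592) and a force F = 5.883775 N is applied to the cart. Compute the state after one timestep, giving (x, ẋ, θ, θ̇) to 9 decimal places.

sinθ=-0.264539441, cosθ=0.964374867
temp = (F + m·l·θ̇²·sinθ)/(M+m) = (5.883775 + -0.038159375)/2.150581 = 2.718156454
θ̈ = (g·sinθ − cosθ·temp)/(l·(4/3 − m·cos²θ/(M+m))) = -11.001927085
ẍ = temp − m·l·θ̈·cosθ/(M+m) = 3.326373707
Euler: x'=-0.411225302+0.035362·-1.502021766=-0.464339796, ẋ'=-1.502021766+0.035362·3.326373707=-1.384394539
       θ'=-0.267726318+0.035362·-1.081696592=-0.305977273, θ̇'=-1.081696592+0.035362·-11.001927085=-1.470746738

(-0.464339796, -1.384394539, -0.305977273, -1.470746738)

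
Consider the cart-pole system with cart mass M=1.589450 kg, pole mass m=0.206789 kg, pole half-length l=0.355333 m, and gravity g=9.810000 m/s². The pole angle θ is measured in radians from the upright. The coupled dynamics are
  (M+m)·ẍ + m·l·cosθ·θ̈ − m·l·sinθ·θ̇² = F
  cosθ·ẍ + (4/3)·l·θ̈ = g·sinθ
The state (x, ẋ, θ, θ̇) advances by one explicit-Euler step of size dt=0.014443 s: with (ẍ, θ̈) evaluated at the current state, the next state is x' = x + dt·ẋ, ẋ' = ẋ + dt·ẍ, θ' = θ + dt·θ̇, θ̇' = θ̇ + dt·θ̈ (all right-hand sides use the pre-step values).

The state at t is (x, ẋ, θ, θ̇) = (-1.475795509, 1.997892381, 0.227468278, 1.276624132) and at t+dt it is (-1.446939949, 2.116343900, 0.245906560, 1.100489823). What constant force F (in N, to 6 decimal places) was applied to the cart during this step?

ẍ = (ẋ'−ẋ)/dt = (2.116343900−1.997892381)/0.014443 = 8.201310
θ̈ = (θ̇'−θ̇)/dt = (1.100489823−1.276624132)/0.014443 = -12.195133
sinθ=0.225512, cosθ=0.974240
F = (M+m)·ẍ + m·l·cosθ·θ̈ − m·l·sinθ·θ̇² = 14.731513 + -0.873003 − 0.027006 = 13.831504

F = 13.831504 N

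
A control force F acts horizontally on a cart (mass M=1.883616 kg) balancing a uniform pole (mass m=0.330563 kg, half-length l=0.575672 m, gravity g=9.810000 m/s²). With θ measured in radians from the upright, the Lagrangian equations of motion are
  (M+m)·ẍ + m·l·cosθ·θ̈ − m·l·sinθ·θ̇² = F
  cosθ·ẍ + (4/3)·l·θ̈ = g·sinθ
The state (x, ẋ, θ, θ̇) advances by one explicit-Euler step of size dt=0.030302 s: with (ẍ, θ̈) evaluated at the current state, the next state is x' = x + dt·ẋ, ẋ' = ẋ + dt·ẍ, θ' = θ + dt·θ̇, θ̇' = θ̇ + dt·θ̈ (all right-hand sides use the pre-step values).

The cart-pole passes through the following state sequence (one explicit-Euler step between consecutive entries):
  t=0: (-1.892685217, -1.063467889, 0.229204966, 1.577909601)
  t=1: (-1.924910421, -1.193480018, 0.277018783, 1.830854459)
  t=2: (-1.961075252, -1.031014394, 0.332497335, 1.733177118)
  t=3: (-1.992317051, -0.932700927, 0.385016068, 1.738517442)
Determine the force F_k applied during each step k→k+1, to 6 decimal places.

step 0→1:
  ẍ = (ẋ'−ẋ)/dt = (-1.193480018−-1.063467889)/0.030302 = -4.290546
  θ̈ = (θ̇'−θ̇)/dt = (1.830854459−1.577909601)/0.030302 = 8.347464
  sinθ=0.227203, cosθ=0.973847
  F = (M+m)·ẍ + m·l·cosθ·θ̈ − m·l·sinθ·θ̇² = -9.500037 + 1.546945 − 0.107649 = -8.060741
step 1→2:
  ẍ = (ẋ'−ẋ)/dt = (-1.031014394−-1.193480018)/0.030302 = 5.361548
  θ̈ = (θ̇'−θ̇)/dt = (1.733177118−1.830854459)/0.030302 = -3.223462
  sinθ=0.273489, cosθ=0.961875
  F = (M+m)·ẍ + m·l·cosθ·θ̈ − m·l·sinθ·θ̇² = 11.871427 + -0.590025 − 0.174453 = 11.106949
step 2→3:
  ẍ = (ẋ'−ẋ)/dt = (-0.932700927−-1.031014394)/0.030302 = 3.244455
  θ̈ = (θ̇'−θ̇)/dt = (1.738517442−1.733177118)/0.030302 = 0.176237
  sinθ=0.326405, cosθ=0.945230
  F = (M+m)·ẍ + m·l·cosθ·θ̈ − m·l·sinθ·θ̇² = 7.183803 + 0.031700 − 0.186583 = 7.028921

F_0 = -8.060741 N
F_1 = 11.106949 N
F_2 = 7.028921 N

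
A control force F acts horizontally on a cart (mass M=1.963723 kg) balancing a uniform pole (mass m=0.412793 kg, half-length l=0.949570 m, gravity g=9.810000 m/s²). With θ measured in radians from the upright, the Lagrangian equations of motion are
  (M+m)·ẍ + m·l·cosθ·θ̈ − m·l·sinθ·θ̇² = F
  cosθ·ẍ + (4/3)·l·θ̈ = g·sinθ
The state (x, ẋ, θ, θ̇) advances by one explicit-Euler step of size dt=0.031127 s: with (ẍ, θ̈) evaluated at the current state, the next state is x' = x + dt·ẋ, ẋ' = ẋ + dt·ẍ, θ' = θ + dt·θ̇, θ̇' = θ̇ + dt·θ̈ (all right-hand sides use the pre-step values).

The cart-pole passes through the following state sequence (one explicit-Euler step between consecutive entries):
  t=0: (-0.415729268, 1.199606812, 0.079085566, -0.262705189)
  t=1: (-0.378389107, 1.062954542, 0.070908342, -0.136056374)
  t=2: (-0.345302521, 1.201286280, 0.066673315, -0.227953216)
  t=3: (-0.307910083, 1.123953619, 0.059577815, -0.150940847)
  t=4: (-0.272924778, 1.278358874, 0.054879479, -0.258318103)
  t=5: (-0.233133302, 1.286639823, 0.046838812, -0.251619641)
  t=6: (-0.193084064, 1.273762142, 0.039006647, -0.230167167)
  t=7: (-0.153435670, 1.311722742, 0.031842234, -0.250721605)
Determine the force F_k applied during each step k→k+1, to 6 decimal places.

step 0→1:
  ẍ = (ẋ'−ẋ)/dt = (1.062954542−1.199606812)/0.031127 = -4.390152
  θ̈ = (θ̇'−θ̇)/dt = (-0.136056374−-0.262705189)/0.031127 = 4.068777
  sinθ=0.079003, cosθ=0.996874
  F = (M+m)·ẍ + m·l·cosθ·θ̈ − m·l·sinθ·θ̇² = -10.433267 + 1.589877 − 0.002137 = -8.845527
step 1→2:
  ẍ = (ẋ'−ẋ)/dt = (1.201286280−1.062954542)/0.031127 = 4.444108
  θ̈ = (θ̇'−θ̇)/dt = (-0.227953216−-0.136056374)/0.031127 = -2.952319
  sinθ=0.070849, cosθ=0.997487
  F = (M+m)·ẍ + m·l·cosθ·θ̈ − m·l·sinθ·θ̇² = 10.561493 + -1.154330 − 0.000514 = 9.406649
step 2→3:
  ẍ = (ẋ'−ẋ)/dt = (1.123953619−1.201286280)/0.031127 = -2.484424
  θ̈ = (θ̇'−θ̇)/dt = (-0.150940847−-0.227953216)/0.031127 = 2.474134
  sinθ=0.066624, cosθ=0.997778
  F = (M+m)·ẍ + m·l·cosθ·θ̈ − m·l·sinθ·θ̇² = -5.904273 + 0.967646 − 0.001357 = -4.937984
step 3→4:
  ẍ = (ẋ'−ẋ)/dt = (1.278358874−1.123953619)/0.031127 = 4.960493
  θ̈ = (θ̇'−θ̇)/dt = (-0.258318103−-0.150940847)/0.031127 = -3.449650
  sinθ=0.059543, cosθ=0.998226
  F = (M+m)·ẍ + m·l·cosθ·θ̈ − m·l·sinθ·θ̇² = 11.788690 + -1.349780 − 0.000532 = 10.438378
step 4→5:
  ẍ = (ẋ'−ẋ)/dt = (1.286639823−1.278358874)/0.031127 = 0.266037
  θ̈ = (θ̇'−θ̇)/dt = (-0.251619641−-0.258318103)/0.031127 = 0.215198
  sinθ=0.054852, cosθ=0.998494
  F = (M+m)·ẍ + m·l·cosθ·θ̈ − m·l·sinθ·θ̇² = 0.632242 + 0.084225 − 0.001435 = 0.715033
step 5→6:
  ẍ = (ẋ'−ẋ)/dt = (1.273762142−1.286639823)/0.031127 = -0.413714
  θ̈ = (θ̇'−θ̇)/dt = (-0.230167167−-0.251619641)/0.031127 = 0.689192
  sinθ=0.046822, cosθ=0.998903
  F = (M+m)·ẍ + m·l·cosθ·θ̈ − m·l·sinθ·θ̇² = -0.983198 + 0.269850 − 0.001162 = -0.714510
step 6→7:
  ẍ = (ẋ'−ẋ)/dt = (1.311722742−1.273762142)/0.031127 = 1.219539
  θ̈ = (θ̇'−θ̇)/dt = (-0.250721605−-0.230167167)/0.031127 = -0.660341
  sinθ=0.038997, cosθ=0.999239
  F = (M+m)·ẍ + m·l·cosθ·θ̈ − m·l·sinθ·θ̇² = 2.898255 + -0.258641 − 0.000810 = 2.638804

F_0 = -8.845527 N
F_1 = 9.406649 N
F_2 = -4.937984 N
F_3 = 10.438378 N
F_4 = 0.715033 N
F_5 = -0.714510 N
F_6 = 2.638804 N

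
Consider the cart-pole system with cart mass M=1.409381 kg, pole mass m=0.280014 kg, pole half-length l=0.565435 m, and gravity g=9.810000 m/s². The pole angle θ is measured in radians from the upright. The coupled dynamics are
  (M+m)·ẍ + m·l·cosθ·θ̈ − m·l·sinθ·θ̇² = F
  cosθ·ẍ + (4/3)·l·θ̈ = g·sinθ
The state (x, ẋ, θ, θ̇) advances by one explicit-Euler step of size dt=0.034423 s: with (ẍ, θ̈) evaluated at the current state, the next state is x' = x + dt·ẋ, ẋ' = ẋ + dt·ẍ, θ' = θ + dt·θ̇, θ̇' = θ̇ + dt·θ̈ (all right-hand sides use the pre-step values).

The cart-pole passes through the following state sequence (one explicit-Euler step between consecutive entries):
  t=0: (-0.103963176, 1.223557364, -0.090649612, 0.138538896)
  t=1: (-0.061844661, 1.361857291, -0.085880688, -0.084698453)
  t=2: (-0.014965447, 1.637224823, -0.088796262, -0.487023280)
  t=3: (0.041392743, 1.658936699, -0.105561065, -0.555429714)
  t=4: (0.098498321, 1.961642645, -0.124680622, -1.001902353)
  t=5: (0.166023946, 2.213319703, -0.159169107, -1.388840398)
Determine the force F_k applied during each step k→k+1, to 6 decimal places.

step 0→1:
  ẍ = (ẋ'−ẋ)/dt = (1.361857291−1.223557364)/0.034423 = 4.017660
  θ̈ = (θ̇'−θ̇)/dt = (-0.084698453−0.138538896)/0.034423 = -6.485122
  sinθ=-0.090526, cosθ=0.995894
  F = (M+m)·ẍ + m·l·cosθ·θ̈ − m·l·sinθ·θ̇² = 6.787416 + -1.022572 − -0.000275 = 5.765119
step 1→2:
  ẍ = (ẋ'−ẋ)/dt = (1.637224823−1.361857291)/0.034423 = 7.999522
  θ̈ = (θ̇'−θ̇)/dt = (-0.487023280−-0.084698453)/0.034423 = -11.687675
  sinθ=-0.085775, cosθ=0.996315
  F = (M+m)·ẍ + m·l·cosθ·θ̈ − m·l·sinθ·θ̇² = 13.514352 + -1.843686 − -0.000097 = 11.670763
step 2→3:
  ẍ = (ẋ'−ẋ)/dt = (1.658936699−1.637224823)/0.034423 = 0.630737
  θ̈ = (θ̇'−θ̇)/dt = (-0.555429714−-0.487023280)/0.034423 = -1.987230
  sinθ=-0.088680, cosθ=0.996060
  F = (M+m)·ẍ + m·l·cosθ·θ̈ − m·l·sinθ·θ̇² = 1.065565 + -0.313398 − -0.003330 = 0.755497
step 3→4:
  ẍ = (ẋ'−ẋ)/dt = (1.961642645−1.658936699)/0.034423 = 8.793712
  θ̈ = (θ̇'−θ̇)/dt = (-1.001902353−-0.555429714)/0.034423 = -12.970184
  sinθ=-0.105365, cosθ=0.994434
  F = (M+m)·ẍ + m·l·cosθ·θ̈ − m·l·sinθ·θ̇² = 14.856053 + -2.042135 − -0.005147 = 12.819065
step 4→5:
  ẍ = (ẋ'−ẋ)/dt = (2.213319703−1.961642645)/0.034423 = 7.311305
  θ̈ = (θ̇'−θ̇)/dt = (-1.388840398−-1.001902353)/0.034423 = -11.240683
  sinθ=-0.124358, cosθ=0.992237
  F = (M+m)·ẍ + m·l·cosθ·θ̈ − m·l·sinθ·θ̇² = 12.351682 + -1.765919 − -0.019765 = 10.605528

F_0 = 5.765119 N
F_1 = 11.670763 N
F_2 = 0.755497 N
F_3 = 12.819065 N
F_4 = 10.605528 N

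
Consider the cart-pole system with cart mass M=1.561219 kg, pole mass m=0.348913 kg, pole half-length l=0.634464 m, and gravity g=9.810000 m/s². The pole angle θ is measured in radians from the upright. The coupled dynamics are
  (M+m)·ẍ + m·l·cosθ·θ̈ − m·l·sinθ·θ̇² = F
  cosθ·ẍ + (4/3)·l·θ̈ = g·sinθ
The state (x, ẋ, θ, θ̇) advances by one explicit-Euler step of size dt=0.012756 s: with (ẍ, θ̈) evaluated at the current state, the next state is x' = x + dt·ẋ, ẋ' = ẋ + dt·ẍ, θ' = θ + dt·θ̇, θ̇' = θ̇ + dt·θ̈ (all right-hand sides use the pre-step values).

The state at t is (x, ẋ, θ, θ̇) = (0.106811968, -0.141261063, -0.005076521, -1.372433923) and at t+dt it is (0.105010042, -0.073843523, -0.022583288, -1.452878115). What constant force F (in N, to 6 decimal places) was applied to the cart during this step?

ẍ = (ẋ'−ẋ)/dt = (-0.073843523−-0.141261063)/0.012756 = 5.285163
θ̈ = (θ̇'−θ̇)/dt = (-1.452878115−-1.372433923)/0.012756 = -6.306381
sinθ=-0.005076, cosθ=0.999987
F = (M+m)·ẍ + m·l·cosθ·θ̈ − m·l·sinθ·θ̇² = 10.095359 + -1.396043 − -0.002117 = 8.701433

F = 8.701433 N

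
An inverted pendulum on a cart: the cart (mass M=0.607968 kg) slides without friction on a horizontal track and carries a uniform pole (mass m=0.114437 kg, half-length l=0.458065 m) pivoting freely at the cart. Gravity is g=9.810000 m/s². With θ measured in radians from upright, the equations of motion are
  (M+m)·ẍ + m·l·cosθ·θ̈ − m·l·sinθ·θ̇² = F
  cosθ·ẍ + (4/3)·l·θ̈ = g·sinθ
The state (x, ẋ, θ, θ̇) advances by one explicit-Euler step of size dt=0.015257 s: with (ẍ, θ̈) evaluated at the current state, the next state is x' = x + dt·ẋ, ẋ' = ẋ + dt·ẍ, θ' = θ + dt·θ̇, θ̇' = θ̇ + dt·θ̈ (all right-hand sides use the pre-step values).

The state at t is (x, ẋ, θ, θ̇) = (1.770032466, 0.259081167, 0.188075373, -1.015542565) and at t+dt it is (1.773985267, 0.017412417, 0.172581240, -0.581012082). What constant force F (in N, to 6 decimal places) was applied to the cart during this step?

ẍ = (ẋ'−ẋ)/dt = (0.017412417−0.259081167)/0.015257 = -15.839860
θ̈ = (θ̇'−θ̇)/dt = (-0.581012082−-1.015542565)/0.015257 = 28.480729
sinθ=0.186969, cosθ=0.982366
F = (M+m)·ẍ + m·l·cosθ·θ̈ − m·l·sinθ·θ̇² = -11.442794 + 1.466621 − 0.010108 = -9.986281

F = -9.986281 N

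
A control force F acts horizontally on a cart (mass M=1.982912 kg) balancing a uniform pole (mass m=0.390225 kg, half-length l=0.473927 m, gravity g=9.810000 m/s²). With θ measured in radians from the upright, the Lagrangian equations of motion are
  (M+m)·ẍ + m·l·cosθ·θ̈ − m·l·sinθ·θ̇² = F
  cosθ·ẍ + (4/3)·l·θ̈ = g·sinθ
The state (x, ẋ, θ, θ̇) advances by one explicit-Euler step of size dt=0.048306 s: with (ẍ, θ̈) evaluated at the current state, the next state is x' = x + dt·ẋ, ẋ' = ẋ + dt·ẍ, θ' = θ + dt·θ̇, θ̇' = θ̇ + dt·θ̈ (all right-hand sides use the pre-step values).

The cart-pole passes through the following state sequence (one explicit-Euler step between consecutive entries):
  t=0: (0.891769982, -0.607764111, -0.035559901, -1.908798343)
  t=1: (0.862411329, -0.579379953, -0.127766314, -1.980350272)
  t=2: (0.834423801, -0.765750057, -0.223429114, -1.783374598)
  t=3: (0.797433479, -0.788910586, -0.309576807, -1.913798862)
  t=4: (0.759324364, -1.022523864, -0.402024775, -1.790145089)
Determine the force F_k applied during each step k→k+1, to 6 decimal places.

F_0 = 1.144628 N
F_1 = -8.315451 N
F_2 = -1.494399 N
F_3 = -10.819497 N

step 0→1:
  ẍ = (ẋ'−ẋ)/dt = (-0.579379953−-0.607764111)/0.048306 = 0.587591
  θ̈ = (θ̇'−θ̇)/dt = (-1.980350272−-1.908798343)/0.048306 = -1.481222
  sinθ=-0.035552, cosθ=0.999368
  F = (M+m)·ẍ + m·l·cosθ·θ̈ − m·l·sinθ·θ̇² = 1.394433 + -0.273761 − -0.023956 = 1.144628
step 1→2:
  ẍ = (ẋ'−ẋ)/dt = (-0.765750057−-0.579379953)/0.048306 = -3.858115
  θ̈ = (θ̇'−θ̇)/dt = (-1.783374598−-1.980350272)/0.048306 = 4.077665
  sinθ=-0.127419, cosθ=0.991849
  F = (M+m)·ẍ + m·l·cosθ·θ̈ − m·l·sinθ·θ̇² = -9.155835 + 0.747969 − -0.092415 = -8.315451
step 2→3:
  ẍ = (ẋ'−ẋ)/dt = (-0.788910586−-0.765750057)/0.048306 = -0.479455
  θ̈ = (θ̇'−θ̇)/dt = (-1.913798862−-1.783374598)/0.048306 = -2.699960
  sinθ=-0.221575, cosθ=0.975143
  F = (M+m)·ẍ + m·l·cosθ·θ̈ − m·l·sinθ·θ̇² = -1.137811 + -0.486914 − -0.130326 = -1.494399
step 3→4:
  ẍ = (ẋ'−ẋ)/dt = (-1.022523864−-0.788910586)/0.048306 = -4.836113
  θ̈ = (θ̇'−θ̇)/dt = (-1.790145089−-1.913798862)/0.048306 = 2.559802
  sinθ=-0.304656, cosθ=0.952463
  F = (M+m)·ẍ + m·l·cosθ·θ̈ − m·l·sinθ·θ̇² = -11.476759 + 0.450901 − -0.206361 = -10.819497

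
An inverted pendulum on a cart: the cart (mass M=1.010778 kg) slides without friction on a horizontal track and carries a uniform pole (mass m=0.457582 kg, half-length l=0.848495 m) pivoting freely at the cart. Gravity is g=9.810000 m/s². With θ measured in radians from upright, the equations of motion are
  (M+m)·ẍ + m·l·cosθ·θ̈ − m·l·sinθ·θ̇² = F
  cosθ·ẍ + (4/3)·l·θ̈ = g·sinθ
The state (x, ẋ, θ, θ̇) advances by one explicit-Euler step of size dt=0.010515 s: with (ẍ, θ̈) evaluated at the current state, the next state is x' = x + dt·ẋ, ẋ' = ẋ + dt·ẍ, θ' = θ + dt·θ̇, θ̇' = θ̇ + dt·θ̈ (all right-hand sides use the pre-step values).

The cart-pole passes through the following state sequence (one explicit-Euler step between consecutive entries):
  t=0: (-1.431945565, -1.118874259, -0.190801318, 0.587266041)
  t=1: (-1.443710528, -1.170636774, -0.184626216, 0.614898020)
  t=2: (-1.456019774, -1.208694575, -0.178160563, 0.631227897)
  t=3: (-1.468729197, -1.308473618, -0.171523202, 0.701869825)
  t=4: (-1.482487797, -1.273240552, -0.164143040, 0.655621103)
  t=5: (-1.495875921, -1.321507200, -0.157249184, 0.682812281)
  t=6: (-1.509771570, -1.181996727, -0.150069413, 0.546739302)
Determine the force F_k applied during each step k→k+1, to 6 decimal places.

step 0→1:
  ẍ = (ẋ'−ẋ)/dt = (-1.170636774−-1.118874259)/0.010515 = -4.922731
  θ̈ = (θ̇'−θ̇)/dt = (0.614898020−0.587266041)/0.010515 = 2.627863
  sinθ=-0.189646, cosθ=0.981853
  F = (M+m)·ẍ + m·l·cosθ·θ̈ − m·l·sinθ·θ̇² = -7.228341 + 1.001768 − -0.025394 = -6.201179
step 1→2:
  ẍ = (ẋ'−ẋ)/dt = (-1.208694575−-1.170636774)/0.010515 = -3.619382
  θ̈ = (θ̇'−θ̇)/dt = (0.631227897−0.614898020)/0.010515 = 1.553008
  sinθ=-0.183579, cosθ=0.983005
  F = (M+m)·ẍ + m·l·cosθ·θ̈ − m·l·sinθ·θ̇² = -5.314556 + 0.592717 − -0.026949 = -4.694889
step 2→3:
  ẍ = (ẋ'−ẋ)/dt = (-1.308473618−-1.208694575)/0.010515 = -9.489210
  θ̈ = (θ̇'−θ̇)/dt = (0.701869825−0.631227897)/0.010515 = 6.718205
  sinθ=-0.177220, cosθ=0.984171
  F = (M+m)·ẍ + m·l·cosθ·θ̈ − m·l·sinθ·θ̇² = -13.933576 + 2.567097 − -0.027416 = -11.339064
step 3→4:
  ẍ = (ẋ'−ẋ)/dt = (-1.273240552−-1.308473618)/0.010515 = 3.350743
  θ̈ = (θ̇'−θ̇)/dt = (0.655621103−0.701869825)/0.010515 = -4.398357
  sinθ=-0.170683, cosθ=0.985326
  F = (M+m)·ẍ + m·l·cosθ·θ̈ − m·l·sinθ·θ̇² = 4.920097 + -1.682630 − -0.032645 = 3.270113
step 4→5:
  ẍ = (ẋ'−ẋ)/dt = (-1.321507200−-1.273240552)/0.010515 = -4.590266
  θ̈ = (θ̇'−θ̇)/dt = (0.682812281−0.655621103)/0.010515 = 2.585942
  sinθ=-0.163407, cosθ=0.986559
  F = (M+m)·ẍ + m·l·cosθ·θ̈ − m·l·sinθ·θ̇² = -6.740163 + 0.990512 − -0.027271 = -5.722380
step 5→6:
  ẍ = (ẋ'−ẋ)/dt = (-1.181996727−-1.321507200)/0.010515 = 13.267758
  θ̈ = (θ̇'−θ̇)/dt = (0.546739302−0.682812281)/0.010515 = -12.940844
  sinθ=-0.156602, cosθ=0.987662
  F = (M+m)·ẍ + m·l·cosθ·θ̈ − m·l·sinθ·θ̇² = 19.481845 + -4.962369 − -0.028348 = 14.547823

F_0 = -6.201179 N
F_1 = -4.694889 N
F_2 = -11.339064 N
F_3 = 3.270113 N
F_4 = -5.722380 N
F_5 = 14.547823 N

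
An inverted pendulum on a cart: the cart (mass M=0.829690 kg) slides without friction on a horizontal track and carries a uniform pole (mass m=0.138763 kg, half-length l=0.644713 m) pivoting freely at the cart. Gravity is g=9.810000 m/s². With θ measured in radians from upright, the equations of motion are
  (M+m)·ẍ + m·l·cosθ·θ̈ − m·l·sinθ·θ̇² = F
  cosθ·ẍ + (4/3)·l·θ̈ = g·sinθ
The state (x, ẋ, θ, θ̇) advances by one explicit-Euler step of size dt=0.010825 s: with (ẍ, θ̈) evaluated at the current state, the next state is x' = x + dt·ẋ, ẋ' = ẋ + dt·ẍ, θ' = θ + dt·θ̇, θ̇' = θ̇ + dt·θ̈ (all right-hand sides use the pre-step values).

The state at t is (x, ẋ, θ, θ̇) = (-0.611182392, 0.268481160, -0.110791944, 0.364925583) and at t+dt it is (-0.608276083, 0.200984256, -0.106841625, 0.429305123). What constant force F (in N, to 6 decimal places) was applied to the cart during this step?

ẍ = (ẋ'−ẋ)/dt = (0.200984256−0.268481160)/0.010825 = -6.235280
θ̈ = (θ̇'−θ̇)/dt = (0.429305123−0.364925583)/0.010825 = 5.947302
sinθ=-0.110565, cosθ=0.993869
F = (M+m)·ẍ + m·l·cosθ·θ̈ − m·l·sinθ·θ̇² = -6.038575 + 0.528797 − -0.001317 = -5.508461

F = -5.508461 N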